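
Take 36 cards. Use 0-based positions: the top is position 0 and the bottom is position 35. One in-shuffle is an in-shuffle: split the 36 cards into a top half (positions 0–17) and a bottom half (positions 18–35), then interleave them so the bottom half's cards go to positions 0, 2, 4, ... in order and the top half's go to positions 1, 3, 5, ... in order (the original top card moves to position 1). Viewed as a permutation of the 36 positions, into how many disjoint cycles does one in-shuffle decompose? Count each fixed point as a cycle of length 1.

1

Trace each unvisited position around until it returns:
(0 1 3 7 15 31 ... len 36)
1 cycle in total.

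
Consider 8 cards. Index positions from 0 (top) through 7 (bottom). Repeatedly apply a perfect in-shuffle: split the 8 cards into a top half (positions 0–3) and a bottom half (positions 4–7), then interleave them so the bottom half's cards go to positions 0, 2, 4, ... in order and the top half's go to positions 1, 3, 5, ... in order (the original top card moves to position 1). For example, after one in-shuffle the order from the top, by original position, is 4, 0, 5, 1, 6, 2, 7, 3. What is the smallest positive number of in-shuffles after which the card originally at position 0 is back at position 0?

6

Follow position 0 under repeated in-shuffles:
0 → 1 → 3 → 7 → 6 → 4 → 0
It first returns after 6 in-shuffles.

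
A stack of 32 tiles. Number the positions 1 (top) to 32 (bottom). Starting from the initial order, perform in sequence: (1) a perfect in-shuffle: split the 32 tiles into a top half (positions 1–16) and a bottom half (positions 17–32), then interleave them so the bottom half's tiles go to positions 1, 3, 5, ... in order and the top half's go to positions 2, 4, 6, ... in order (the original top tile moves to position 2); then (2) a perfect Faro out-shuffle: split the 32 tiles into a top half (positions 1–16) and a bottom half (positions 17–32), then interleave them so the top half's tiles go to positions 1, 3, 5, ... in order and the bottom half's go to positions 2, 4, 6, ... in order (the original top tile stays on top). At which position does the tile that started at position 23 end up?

Track the tile from position 23 forward through each operation:
  after op 1 (in-shuffle): 23 → 13
  after op 2 (out-shuffle): 13 → 25

25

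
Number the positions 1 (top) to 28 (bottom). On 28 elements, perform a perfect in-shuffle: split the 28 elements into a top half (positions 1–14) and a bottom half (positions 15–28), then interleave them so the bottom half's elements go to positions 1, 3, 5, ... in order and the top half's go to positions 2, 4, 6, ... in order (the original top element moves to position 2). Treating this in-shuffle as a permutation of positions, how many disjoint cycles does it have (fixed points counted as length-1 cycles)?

1

Trace each unvisited position around until it returns:
(1 2 4 8 16 3 ... len 28)
1 cycle in total.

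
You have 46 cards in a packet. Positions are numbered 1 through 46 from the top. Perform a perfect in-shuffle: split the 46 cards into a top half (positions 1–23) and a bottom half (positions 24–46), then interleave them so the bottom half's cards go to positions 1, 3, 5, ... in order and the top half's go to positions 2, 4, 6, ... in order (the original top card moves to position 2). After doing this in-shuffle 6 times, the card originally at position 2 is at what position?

Track the card's position through each in-shuffle:
2 → 4 → 8 → 16 → 32 → 17 → 34

34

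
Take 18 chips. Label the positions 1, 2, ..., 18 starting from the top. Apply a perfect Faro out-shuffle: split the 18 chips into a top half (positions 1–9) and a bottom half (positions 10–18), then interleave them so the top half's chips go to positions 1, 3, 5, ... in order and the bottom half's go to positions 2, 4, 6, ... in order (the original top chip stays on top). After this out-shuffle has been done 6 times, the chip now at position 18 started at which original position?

Work backwards from position 18, undoing one out-shuffle at a time:
18 ← 18 ← 18 ← 18 ← 18 ← 18 ← 18
So the chip now at position 18 started at position 18.

18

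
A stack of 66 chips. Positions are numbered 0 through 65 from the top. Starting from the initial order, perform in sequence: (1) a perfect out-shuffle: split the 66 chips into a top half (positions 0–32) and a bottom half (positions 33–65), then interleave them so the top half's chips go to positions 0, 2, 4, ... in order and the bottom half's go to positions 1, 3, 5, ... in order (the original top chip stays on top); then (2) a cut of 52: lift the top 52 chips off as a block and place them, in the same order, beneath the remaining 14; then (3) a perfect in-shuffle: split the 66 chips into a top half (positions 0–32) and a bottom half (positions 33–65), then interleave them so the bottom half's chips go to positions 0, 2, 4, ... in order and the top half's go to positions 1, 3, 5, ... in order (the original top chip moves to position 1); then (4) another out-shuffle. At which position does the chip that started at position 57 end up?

55

Track the chip from position 57 forward through each operation:
  after op 1 (out-shuffle): 57 → 49
  after op 2 (cut 52): 49 → 63
  after op 3 (in-shuffle): 63 → 60
  after op 4 (out-shuffle): 60 → 55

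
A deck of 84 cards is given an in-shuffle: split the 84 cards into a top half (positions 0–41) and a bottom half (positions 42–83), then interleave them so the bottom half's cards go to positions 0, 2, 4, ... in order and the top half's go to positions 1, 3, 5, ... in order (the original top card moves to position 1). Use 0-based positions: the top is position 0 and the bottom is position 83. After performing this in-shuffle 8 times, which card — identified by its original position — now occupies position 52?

Work backwards from position 52, undoing one in-shuffle at a time:
52 ← 68 ← 76 ← 80 ← 82 ← 83 ← 41 ← 20 ← 52
So the card now at position 52 started at position 52.

52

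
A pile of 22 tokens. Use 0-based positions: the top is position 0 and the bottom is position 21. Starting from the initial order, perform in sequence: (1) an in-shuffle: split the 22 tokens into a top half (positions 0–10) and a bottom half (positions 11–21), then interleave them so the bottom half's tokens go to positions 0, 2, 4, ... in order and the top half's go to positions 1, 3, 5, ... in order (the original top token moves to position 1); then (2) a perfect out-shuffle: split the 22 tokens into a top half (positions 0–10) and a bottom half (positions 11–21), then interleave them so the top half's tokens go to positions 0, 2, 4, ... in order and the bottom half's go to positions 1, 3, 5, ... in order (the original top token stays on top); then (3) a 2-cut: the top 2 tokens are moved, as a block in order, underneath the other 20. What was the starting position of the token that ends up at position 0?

Undo the operations in reverse order, starting from position 0:
  undo op 3 (cut 2): 0 ← 2
  undo op 2 (out-shuffle, from top half): 2 ← 1
  undo op 1 (in-shuffle, from top half): 1 ← 0
So the token at position 0 came from original position 0.

0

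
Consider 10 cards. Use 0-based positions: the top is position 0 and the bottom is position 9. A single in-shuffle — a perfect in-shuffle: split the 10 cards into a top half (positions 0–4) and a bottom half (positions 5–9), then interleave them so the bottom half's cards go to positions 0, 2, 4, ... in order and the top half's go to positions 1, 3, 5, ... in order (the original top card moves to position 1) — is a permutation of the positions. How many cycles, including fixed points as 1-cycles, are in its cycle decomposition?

1

Trace each unvisited position around until it returns:
(0 1 3 7 4 9 8 6 2 5)
1 cycle in total.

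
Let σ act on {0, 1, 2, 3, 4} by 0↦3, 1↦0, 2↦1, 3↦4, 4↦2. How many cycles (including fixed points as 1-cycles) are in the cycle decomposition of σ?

1

Cycle decomposition: (0 3 4 2 1).
1 cycle.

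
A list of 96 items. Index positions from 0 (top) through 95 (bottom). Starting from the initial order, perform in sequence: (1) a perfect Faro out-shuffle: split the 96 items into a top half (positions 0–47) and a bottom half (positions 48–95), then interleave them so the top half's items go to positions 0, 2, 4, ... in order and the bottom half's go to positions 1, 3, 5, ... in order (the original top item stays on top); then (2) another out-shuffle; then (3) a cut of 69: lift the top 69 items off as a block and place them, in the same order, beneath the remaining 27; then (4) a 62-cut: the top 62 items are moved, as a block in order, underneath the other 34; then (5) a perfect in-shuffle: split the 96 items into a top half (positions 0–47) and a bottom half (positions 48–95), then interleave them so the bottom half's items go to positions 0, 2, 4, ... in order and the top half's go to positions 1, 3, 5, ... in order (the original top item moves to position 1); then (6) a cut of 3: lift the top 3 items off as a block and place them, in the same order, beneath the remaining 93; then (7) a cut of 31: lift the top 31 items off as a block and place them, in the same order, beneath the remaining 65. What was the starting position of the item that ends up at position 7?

Undo the operations in reverse order, starting from position 7:
  undo op 7 (cut 31): 7 ← 38
  undo op 6 (cut 3): 38 ← 41
  undo op 5 (in-shuffle, from top half): 41 ← 20
  undo op 4 (cut 62): 20 ← 82
  undo op 3 (cut 69): 82 ← 55
  undo op 2 (out-shuffle, from bottom half): 55 ← 75
  undo op 1 (out-shuffle, from bottom half): 75 ← 85
So the item at position 7 came from original position 85.

85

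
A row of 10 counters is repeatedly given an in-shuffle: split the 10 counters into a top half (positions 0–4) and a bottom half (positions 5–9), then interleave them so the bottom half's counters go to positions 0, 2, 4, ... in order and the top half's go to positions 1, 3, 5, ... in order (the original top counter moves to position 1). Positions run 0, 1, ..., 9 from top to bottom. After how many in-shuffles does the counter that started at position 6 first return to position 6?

Follow position 6 under repeated in-shuffles:
6 → 2 → 5 → 0 → 1 → 3 → 7 → 4 → 9 → 8 → 6
It first returns after 10 in-shuffles.

10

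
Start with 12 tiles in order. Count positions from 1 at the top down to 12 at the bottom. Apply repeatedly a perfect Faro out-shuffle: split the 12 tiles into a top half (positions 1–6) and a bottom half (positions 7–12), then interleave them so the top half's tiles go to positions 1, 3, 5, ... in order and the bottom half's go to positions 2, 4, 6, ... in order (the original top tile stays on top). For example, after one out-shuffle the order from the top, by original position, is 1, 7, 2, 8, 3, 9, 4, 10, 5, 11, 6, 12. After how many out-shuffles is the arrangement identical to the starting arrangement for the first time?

The out-shuffle permutes the 12 positions with cycle lengths [1, 1, 10].
Every tile is home exactly when every cycle has completed a whole number of laps, i.e. after lcm(1, 10) = 10 out-shuffles.

10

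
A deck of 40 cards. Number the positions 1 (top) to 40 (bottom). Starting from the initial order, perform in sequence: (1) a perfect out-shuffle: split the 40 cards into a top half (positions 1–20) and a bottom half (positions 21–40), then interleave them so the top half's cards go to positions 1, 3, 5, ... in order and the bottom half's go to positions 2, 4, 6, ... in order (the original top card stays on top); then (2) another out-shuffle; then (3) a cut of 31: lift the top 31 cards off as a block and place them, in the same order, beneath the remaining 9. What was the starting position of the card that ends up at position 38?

Undo the operations in reverse order, starting from position 38:
  undo op 3 (cut 31): 38 ← 29
  undo op 2 (out-shuffle, from top half): 29 ← 15
  undo op 1 (out-shuffle, from top half): 15 ← 8
So the card at position 38 came from original position 8.

8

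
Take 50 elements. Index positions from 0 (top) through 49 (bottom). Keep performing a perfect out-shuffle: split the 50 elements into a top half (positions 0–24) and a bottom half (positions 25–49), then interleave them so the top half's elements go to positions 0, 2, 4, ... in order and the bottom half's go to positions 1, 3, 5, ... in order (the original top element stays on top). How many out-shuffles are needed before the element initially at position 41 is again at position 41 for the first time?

21

Follow position 41 under repeated out-shuffles:
41 → 33 → 17 → 34 → 19 → 38 → 27 → 5 → ... → 41 (length 21)
It first returns after 21 out-shuffles.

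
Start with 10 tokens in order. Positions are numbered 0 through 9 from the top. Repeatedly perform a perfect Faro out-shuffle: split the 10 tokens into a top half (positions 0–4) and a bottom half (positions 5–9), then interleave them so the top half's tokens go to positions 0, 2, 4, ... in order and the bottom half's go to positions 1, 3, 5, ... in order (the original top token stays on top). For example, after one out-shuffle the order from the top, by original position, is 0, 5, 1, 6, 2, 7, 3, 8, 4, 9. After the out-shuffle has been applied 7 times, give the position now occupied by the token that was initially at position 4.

Track the token's position through each out-shuffle:
4 → 8 → 7 → 5 → 1 → 2 → 4 → 8

8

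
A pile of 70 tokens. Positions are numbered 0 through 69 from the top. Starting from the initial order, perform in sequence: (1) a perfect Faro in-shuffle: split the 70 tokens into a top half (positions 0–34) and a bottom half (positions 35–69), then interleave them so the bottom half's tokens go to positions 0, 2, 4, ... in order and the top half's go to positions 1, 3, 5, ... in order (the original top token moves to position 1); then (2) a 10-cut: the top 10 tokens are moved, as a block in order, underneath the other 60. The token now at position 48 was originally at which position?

Undo the operations in reverse order, starting from position 48:
  undo op 2 (cut 10): 48 ← 58
  undo op 1 (in-shuffle, from bottom half): 58 ← 64
So the token at position 48 came from original position 64.

64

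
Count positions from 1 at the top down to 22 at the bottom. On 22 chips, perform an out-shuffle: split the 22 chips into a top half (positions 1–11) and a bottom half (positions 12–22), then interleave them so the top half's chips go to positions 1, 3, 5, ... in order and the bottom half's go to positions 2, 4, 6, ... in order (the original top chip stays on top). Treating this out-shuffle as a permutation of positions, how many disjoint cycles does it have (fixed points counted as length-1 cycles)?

7

Trace each unvisited position around until it returns:
(1) (2 3 5 9 17 12) (4 7 13) (6 11 21 20 18 14) (8 15) (10 19 16) (22)
7 cycles in total.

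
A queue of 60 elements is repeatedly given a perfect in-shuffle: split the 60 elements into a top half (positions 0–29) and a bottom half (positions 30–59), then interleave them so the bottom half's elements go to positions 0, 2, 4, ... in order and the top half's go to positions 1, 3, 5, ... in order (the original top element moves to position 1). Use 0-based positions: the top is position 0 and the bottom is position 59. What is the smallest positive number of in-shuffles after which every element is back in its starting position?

The in-shuffle permutes the 60 positions with cycle lengths [60].
Every element is home exactly when every cycle has completed a whole number of laps, i.e. after lcm(60) = 60 in-shuffles.

60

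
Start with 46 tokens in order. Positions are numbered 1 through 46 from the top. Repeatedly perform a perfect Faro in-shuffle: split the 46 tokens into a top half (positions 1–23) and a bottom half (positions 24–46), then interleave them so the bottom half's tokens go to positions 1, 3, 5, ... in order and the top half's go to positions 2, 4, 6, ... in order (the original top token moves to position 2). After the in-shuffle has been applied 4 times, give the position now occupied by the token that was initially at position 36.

12

Track the token's position through each in-shuffle:
36 → 25 → 3 → 6 → 12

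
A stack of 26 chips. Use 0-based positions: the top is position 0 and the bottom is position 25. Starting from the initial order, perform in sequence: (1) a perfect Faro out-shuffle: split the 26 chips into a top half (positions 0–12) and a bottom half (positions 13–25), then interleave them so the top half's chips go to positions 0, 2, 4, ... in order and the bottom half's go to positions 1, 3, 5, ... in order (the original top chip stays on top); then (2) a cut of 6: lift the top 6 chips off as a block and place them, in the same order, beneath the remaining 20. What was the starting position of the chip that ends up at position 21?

Undo the operations in reverse order, starting from position 21:
  undo op 2 (cut 6): 21 ← 1
  undo op 1 (out-shuffle, from bottom half): 1 ← 13
So the chip at position 21 came from original position 13.

13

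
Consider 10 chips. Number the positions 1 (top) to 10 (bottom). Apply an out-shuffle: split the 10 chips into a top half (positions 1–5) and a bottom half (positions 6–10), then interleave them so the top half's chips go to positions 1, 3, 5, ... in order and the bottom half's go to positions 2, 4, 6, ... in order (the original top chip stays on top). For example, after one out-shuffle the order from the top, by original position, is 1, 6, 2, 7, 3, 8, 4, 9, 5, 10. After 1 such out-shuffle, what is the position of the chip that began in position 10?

Position 10 is a fixed point of every out-shuffle, so the chip never moves.

10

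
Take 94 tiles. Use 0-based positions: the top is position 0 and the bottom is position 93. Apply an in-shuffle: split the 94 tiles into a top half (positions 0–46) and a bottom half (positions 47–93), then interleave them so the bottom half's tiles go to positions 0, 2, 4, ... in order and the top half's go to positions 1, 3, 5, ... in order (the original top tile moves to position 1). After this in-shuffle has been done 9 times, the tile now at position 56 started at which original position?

75

Work backwards from position 56, undoing one in-shuffle at a time:
56 ← 75 ← 37 ← 18 ← 56 ← 75 ← 37 ← 18 ← 56 ← 75
So the tile now at position 56 started at position 75.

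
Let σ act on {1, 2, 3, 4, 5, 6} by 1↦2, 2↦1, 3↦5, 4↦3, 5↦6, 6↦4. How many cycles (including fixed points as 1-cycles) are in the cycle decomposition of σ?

Cycle decomposition: (1 2) (3 5 6 4).
2 cycles.

2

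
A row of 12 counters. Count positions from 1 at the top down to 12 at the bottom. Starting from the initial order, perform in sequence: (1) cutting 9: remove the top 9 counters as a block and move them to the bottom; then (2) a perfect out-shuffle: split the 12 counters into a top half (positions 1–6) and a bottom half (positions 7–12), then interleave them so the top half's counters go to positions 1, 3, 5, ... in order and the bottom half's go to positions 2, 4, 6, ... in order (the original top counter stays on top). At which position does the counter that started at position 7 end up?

Track the counter from position 7 forward through each operation:
  after op 1 (cut 9): 7 → 10
  after op 2 (out-shuffle): 10 → 8

8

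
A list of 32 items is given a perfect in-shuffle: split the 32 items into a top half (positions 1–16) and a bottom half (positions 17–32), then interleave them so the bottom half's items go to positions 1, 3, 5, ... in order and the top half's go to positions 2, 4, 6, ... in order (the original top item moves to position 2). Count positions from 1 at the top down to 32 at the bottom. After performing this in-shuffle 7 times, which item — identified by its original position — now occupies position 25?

Work backwards from position 25, undoing one in-shuffle at a time:
25 ← 29 ← 31 ← 32 ← 16 ← 8 ← 4 ← 2
So the item now at position 25 started at position 2.

2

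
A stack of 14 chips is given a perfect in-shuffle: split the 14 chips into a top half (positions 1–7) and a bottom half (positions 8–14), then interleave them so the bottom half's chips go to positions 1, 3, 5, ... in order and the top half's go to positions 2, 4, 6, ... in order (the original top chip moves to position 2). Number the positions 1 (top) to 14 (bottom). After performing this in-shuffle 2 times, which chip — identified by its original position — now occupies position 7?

Work backwards from position 7, undoing one in-shuffle at a time:
7 ← 11 ← 13
So the chip now at position 7 started at position 13.

13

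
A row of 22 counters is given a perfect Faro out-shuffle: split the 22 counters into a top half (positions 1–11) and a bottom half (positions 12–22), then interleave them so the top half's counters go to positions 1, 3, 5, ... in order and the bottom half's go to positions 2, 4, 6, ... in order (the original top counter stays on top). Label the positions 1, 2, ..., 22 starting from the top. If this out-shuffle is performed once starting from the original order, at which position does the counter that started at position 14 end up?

Track the counter's position through each out-shuffle:
14 → 6

6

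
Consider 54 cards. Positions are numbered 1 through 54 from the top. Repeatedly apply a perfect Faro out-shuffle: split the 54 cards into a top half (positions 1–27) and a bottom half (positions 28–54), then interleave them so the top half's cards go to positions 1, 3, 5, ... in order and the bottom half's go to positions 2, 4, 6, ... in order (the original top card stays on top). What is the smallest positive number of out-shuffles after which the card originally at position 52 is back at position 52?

52

Follow position 52 under repeated out-shuffles:
52 → 50 → 46 → 38 → 22 → 43 → 32 → 10 → ... → 52 (length 52)
It first returns after 52 out-shuffles.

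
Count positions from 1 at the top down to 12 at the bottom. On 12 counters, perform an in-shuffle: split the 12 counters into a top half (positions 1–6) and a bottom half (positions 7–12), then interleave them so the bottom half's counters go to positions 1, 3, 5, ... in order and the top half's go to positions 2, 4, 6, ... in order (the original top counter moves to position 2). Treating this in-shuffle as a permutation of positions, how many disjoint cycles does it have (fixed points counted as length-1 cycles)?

Trace each unvisited position around until it returns:
(1 2 4 8 3 6 ... len 12)
1 cycle in total.

1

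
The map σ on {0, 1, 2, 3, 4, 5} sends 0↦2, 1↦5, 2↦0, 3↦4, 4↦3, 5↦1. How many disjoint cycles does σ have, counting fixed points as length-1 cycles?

3

Cycle decomposition: (0 2) (1 5) (3 4).
3 cycles.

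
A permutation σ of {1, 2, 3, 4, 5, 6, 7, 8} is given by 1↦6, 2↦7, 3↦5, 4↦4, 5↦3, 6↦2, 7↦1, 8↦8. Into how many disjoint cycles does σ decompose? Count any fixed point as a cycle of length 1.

4

Cycle decomposition: (1 6 2 7) (3 5) (4) (8).
4 cycles.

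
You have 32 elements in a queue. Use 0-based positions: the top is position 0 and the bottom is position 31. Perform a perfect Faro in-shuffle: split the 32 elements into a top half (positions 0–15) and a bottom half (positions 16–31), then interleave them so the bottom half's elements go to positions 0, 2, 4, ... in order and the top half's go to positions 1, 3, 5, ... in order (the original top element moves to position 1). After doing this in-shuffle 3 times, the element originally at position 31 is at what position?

Track the element's position through each in-shuffle:
31 → 30 → 28 → 24

24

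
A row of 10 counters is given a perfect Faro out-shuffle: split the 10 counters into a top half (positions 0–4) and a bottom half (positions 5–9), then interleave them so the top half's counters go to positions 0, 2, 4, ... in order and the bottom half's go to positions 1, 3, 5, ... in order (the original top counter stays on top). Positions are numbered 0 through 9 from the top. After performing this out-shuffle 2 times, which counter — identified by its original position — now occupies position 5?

Work backwards from position 5, undoing one out-shuffle at a time:
5 ← 7 ← 8
So the counter now at position 5 started at position 8.

8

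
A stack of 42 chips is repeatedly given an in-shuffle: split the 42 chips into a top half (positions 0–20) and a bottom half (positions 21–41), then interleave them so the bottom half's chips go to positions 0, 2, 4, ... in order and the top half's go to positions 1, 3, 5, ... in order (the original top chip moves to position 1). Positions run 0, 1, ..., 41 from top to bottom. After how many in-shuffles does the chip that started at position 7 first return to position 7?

Follow position 7 under repeated in-shuffles:
7 → 15 → 31 → 20 → 41 → 40 → 38 → 34 → 26 → 10 → 21 → 0 → 1 → 3 → 7
It first returns after 14 in-shuffles.

14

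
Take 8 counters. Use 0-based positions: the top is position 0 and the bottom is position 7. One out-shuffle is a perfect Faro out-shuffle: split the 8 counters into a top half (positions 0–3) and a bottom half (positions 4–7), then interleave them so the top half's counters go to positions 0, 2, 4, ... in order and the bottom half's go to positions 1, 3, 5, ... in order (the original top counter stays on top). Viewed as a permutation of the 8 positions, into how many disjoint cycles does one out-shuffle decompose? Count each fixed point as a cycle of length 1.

4

Trace each unvisited position around until it returns:
(0) (1 2 4) (3 6 5) (7)
4 cycles in total.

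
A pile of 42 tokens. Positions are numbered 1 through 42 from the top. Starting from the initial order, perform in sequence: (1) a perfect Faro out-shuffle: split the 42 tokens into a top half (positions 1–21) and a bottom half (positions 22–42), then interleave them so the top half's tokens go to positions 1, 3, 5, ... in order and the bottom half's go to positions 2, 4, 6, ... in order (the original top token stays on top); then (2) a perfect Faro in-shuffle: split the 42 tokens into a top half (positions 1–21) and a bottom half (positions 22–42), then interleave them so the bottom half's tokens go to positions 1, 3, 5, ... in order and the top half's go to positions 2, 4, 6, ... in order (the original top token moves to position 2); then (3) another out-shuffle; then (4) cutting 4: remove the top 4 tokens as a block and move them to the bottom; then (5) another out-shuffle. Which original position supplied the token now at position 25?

Undo the operations in reverse order, starting from position 25:
  undo op 5 (out-shuffle, from top half): 25 ← 13
  undo op 4 (cut 4): 13 ← 17
  undo op 3 (out-shuffle, from top half): 17 ← 9
  undo op 2 (in-shuffle, from bottom half): 9 ← 26
  undo op 1 (out-shuffle, from bottom half): 26 ← 34
So the token at position 25 came from original position 34.

34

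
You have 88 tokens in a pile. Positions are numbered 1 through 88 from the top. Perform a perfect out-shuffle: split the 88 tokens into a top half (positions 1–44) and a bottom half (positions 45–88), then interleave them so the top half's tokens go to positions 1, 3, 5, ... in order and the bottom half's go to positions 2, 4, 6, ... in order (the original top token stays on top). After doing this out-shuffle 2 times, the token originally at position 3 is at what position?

Track the token's position through each out-shuffle:
3 → 5 → 9

9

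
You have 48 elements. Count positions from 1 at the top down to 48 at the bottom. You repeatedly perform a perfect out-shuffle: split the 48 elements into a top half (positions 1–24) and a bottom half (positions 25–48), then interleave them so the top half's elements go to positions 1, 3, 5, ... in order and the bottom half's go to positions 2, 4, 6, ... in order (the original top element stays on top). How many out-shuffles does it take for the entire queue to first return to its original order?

The out-shuffle permutes the 48 positions with cycle lengths [1, 1, 23, 23].
Every element is home exactly when every cycle has completed a whole number of laps, i.e. after lcm(1, 23) = 23 out-shuffles.

23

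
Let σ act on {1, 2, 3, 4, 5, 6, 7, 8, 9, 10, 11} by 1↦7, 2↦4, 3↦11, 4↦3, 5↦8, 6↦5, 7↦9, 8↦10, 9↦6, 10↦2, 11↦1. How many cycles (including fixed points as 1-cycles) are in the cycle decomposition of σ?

Cycle decomposition: (1 7 9 6 5 8 10 2 4 3 11).
1 cycle.

1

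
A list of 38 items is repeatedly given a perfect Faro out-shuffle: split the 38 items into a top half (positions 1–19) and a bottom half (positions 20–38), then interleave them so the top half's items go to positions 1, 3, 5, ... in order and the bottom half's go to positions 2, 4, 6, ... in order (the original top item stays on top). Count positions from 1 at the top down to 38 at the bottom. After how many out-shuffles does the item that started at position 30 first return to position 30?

36

Follow position 30 under repeated out-shuffles:
30 → 22 → 6 → 11 → 21 → 4 → 7 → 13 → ... → 30 (length 36)
It first returns after 36 out-shuffles.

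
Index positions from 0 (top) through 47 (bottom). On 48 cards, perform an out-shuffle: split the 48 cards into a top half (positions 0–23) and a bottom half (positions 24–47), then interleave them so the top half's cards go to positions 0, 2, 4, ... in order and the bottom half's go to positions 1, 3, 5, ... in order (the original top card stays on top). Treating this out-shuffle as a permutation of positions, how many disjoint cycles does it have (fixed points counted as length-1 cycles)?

Trace each unvisited position around until it returns:
(0) (1 2 4 8 16 32 ... len 23) (5 10 20 40 33 19 ... len 23) (47)
4 cycles in total.

4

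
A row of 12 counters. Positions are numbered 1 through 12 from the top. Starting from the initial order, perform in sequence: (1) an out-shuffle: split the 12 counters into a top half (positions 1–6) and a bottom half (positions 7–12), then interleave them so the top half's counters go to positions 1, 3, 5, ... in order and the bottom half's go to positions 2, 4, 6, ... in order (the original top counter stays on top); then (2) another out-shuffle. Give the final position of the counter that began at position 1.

1

Track the counter from position 1 forward through each operation:
  after op 1 (out-shuffle): 1 → 1
  after op 2 (out-shuffle): 1 → 1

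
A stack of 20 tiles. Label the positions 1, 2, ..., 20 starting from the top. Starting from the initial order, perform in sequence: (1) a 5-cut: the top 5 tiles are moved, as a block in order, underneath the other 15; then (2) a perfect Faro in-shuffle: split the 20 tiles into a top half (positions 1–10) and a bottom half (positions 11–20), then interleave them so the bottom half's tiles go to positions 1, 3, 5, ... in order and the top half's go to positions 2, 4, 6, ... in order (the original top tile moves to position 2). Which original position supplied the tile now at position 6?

8

Undo the operations in reverse order, starting from position 6:
  undo op 2 (in-shuffle, from top half): 6 ← 3
  undo op 1 (cut 5): 3 ← 8
So the tile at position 6 came from original position 8.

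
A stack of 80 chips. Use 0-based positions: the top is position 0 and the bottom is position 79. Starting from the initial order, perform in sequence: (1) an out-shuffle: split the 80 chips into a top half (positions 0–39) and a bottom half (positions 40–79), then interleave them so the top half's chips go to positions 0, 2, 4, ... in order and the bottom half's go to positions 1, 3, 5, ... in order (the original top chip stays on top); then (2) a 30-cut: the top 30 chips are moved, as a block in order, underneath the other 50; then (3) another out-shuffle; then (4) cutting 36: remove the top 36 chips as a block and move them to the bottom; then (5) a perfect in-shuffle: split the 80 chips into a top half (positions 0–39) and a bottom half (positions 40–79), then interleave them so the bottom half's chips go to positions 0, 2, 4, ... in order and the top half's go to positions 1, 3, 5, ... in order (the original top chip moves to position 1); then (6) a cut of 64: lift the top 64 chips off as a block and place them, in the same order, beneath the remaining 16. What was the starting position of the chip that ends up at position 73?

31

Undo the operations in reverse order, starting from position 73:
  undo op 6 (cut 64): 73 ← 57
  undo op 5 (in-shuffle, from top half): 57 ← 28
  undo op 4 (cut 36): 28 ← 64
  undo op 3 (out-shuffle, from top half): 64 ← 32
  undo op 2 (cut 30): 32 ← 62
  undo op 1 (out-shuffle, from top half): 62 ← 31
So the chip at position 73 came from original position 31.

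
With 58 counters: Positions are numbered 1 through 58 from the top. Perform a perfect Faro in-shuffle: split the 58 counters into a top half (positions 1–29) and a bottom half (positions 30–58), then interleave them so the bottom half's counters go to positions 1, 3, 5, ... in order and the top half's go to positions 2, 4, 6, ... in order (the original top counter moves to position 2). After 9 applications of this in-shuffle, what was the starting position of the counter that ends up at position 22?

Work backwards from position 22, undoing one in-shuffle at a time:
22 ← 11 ← 35 ← 47 ← 53 ← 56 ← 28 ← 14 ← 7 ← 33
So the counter now at position 22 started at position 33.

33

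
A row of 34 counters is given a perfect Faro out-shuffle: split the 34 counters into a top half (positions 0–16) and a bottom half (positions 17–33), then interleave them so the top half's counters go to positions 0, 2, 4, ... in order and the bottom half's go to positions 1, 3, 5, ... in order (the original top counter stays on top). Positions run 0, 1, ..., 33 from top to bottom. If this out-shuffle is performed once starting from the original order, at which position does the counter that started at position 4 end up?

8

Track the counter's position through each out-shuffle:
4 → 8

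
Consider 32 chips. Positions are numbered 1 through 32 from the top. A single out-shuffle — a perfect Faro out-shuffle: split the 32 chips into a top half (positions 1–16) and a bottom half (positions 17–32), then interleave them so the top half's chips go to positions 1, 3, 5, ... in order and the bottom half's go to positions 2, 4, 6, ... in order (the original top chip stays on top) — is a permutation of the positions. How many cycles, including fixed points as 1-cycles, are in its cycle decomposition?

Trace each unvisited position around until it returns:
(1) (2 3 5 9 17) (4 7 13 25 18) (6 11 21 10 19) (8 15 29 26 20) (12 23 14 27 22) (16 31 30 28 24) (32)
8 cycles in total.

8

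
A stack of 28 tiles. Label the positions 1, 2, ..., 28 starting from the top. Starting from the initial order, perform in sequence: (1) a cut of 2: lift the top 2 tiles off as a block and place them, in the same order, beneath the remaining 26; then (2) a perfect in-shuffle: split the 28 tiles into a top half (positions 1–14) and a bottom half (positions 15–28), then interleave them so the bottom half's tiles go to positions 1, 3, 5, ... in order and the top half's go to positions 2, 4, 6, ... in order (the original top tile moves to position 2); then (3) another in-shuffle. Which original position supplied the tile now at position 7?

Undo the operations in reverse order, starting from position 7:
  undo op 3 (in-shuffle, from bottom half): 7 ← 18
  undo op 2 (in-shuffle, from top half): 18 ← 9
  undo op 1 (cut 2): 9 ← 11
So the tile at position 7 came from original position 11.

11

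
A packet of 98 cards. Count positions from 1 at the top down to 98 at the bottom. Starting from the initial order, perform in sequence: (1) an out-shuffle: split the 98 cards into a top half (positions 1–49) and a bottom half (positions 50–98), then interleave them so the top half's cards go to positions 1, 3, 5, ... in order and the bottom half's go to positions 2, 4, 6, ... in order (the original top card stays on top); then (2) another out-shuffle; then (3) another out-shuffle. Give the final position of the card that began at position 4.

25

Track the card from position 4 forward through each operation:
  after op 1 (out-shuffle): 4 → 7
  after op 2 (out-shuffle): 7 → 13
  after op 3 (out-shuffle): 13 → 25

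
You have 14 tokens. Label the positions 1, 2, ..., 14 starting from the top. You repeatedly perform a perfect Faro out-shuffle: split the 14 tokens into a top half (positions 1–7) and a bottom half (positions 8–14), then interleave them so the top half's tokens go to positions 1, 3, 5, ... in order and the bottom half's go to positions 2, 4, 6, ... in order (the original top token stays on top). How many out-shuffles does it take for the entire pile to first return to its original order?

12

The out-shuffle permutes the 14 positions with cycle lengths [1, 1, 12].
Every token is home exactly when every cycle has completed a whole number of laps, i.e. after lcm(1, 12) = 12 out-shuffles.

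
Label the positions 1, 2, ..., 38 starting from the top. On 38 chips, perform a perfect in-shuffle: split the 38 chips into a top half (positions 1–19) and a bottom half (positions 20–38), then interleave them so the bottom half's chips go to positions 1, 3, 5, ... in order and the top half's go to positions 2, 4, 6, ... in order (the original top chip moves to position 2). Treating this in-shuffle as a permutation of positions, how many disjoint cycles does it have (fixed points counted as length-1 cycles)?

4

Trace each unvisited position around until it returns:
(1 2 4 8 16 32 ... len 12) (3 6 12 24 9 18 ... len 12) (7 14 28 17 34 29 ... len 12) (13 26)
4 cycles in total.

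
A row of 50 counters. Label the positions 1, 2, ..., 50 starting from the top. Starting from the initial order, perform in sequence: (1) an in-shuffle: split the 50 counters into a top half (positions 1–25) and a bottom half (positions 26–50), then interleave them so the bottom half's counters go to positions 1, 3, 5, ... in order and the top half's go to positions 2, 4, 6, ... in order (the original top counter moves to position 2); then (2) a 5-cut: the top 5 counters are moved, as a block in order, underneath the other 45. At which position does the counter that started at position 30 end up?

Track the counter from position 30 forward through each operation:
  after op 1 (in-shuffle): 30 → 9
  after op 2 (cut 5): 9 → 4

4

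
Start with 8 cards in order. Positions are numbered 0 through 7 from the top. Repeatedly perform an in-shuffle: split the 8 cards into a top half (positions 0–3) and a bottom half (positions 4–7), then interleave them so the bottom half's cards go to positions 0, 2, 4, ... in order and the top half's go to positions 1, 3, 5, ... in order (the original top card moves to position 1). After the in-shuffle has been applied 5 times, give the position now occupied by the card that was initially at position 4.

6

Track the card's position through each in-shuffle:
4 → 0 → 1 → 3 → 7 → 6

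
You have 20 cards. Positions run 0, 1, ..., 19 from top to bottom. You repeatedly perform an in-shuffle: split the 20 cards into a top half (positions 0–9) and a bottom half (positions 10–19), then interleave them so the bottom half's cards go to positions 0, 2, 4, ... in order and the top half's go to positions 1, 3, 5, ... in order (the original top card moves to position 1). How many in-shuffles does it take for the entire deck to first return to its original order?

The in-shuffle permutes the 20 positions with cycle lengths [2, 3, 3, 6, 6].
Every card is home exactly when every cycle has completed a whole number of laps, i.e. after lcm(2, 3, 6) = 6 in-shuffles.

6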